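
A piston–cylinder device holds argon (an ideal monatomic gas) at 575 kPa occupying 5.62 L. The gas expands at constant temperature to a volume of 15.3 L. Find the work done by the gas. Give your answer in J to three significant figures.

Isothermal: W = nRT ln(V₂/V₁) = P₁V₁ ln(V₂/V₁).
P₁V₁ = (575 kPa)(5.62 L) = 3232 J.
W = 3232 × ln(15.3/5.62) = 3232 × 1.002
W_by_gas = 3236 J.

W ≈ 3240 J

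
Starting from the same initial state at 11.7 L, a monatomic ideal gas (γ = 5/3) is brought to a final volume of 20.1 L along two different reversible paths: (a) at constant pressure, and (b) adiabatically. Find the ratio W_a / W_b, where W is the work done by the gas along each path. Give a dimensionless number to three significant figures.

Path (a) isobaric: W = P₁(V₂ − V₁) → W_a/(P₁V₁) = 0.7179.
Path (b) adiabatic: W = P₁V₁(1 − (V₁/V₂)^(γ−1))/(γ−1) → W_b/(P₁V₁) = 0.4543.
W_a / W_b = 0.7179 / 0.4543 = 1.58.

W_a / W_b ≈ 1.58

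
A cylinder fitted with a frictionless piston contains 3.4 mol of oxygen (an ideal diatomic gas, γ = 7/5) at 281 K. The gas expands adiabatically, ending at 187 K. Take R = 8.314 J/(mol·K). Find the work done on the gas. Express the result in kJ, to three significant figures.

Adiabatic ⇒ Q = 0, so W_by = −ΔU = nCᵥ(T₁ − T₂).
Cᵥ = 5R/2 = 20.79 J/(mol·K).
W = (3.4)(20.79)(281 − 187) = 6643 J.
Work on gas = −W_by = -6643 J.

W ≈ -6.64 kJ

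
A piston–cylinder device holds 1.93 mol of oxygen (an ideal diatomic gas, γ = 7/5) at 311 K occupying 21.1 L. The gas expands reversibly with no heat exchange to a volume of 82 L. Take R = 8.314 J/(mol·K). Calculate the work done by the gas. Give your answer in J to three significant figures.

W ≈ 5230 J

Adiabatic: TV^(γ−1) = const with γ = 7/5.
T₂ = T₁ (V₁/V₂)^(γ−1) = 311 × (21.1/82)^0.4 = 311 × 0.581 = 180.7 K.
W_by = nCᵥ(T₁ − T₂) = (1.93)(20.79)(311 − 180.7) = 5227 J.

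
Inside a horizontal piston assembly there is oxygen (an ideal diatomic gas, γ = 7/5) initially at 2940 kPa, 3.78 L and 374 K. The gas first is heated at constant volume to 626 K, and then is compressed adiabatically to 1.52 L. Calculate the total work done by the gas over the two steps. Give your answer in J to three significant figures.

W_total ≈ -20400 J

Step 1 (isochoric): W = 0 (constant volume).
After step 1: P = 4921 kPa (V unchanged).
Step 2 (adiabatic): W = (P₁V₁ − P₂V₂)/(γ−1) = (18601 − 26779)/0.4 = -20445 J.
W_total = 0 − 20445 = -20445 J.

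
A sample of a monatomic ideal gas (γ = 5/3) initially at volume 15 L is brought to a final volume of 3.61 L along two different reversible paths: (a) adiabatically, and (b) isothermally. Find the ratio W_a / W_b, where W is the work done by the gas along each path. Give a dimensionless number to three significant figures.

Path (a) adiabatic: W = P₁V₁(1 − (V₁/V₂)^(γ−1))/(γ−1) → W_a/(P₁V₁) = -2.377.
Path (b) isothermal: W = P₁V₁ ln(V₂/V₁) → W_b/(P₁V₁) = -1.424.
W_a / W_b = -2.377 / -1.424 = 1.669.

W_a / W_b ≈ 1.67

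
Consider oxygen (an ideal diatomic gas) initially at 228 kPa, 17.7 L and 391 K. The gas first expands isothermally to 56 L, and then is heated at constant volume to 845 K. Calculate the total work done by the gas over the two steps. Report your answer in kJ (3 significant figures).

Step 1 (isothermal): W = P₁V₁ ln(V₂/V₁) = (4036) ln(56/17.7) = 4648 J.
Step 2 (isochoric): W = 0 (constant volume).
W_total = 4648 + 0 = 4648 J.

W_total ≈ 4.65 kJ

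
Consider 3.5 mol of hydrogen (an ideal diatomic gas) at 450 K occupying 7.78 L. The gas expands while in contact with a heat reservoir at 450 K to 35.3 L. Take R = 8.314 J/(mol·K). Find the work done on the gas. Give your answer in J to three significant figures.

Isothermal: W = nRT ln(V₂/V₁).
W = (3.5)(8.314)(450) × ln(35.3/7.78)
  = 13095 × 1.512
W_by_gas = 19803 J; work on gas = −W_by = -19803 J.

W ≈ -19800 J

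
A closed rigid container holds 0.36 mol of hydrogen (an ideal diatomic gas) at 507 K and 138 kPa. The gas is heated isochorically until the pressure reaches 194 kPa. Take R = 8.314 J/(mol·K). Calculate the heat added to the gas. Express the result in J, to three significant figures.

Q ≈ 1540 J

Constant volume ⇒ W = 0, so Q = ΔU = nCᵥΔT with Cᵥ = 5R/2 = 20.79 J/(mol·K).
At constant V, T₂/T₁ = P₂/P₁ ⇒ ΔT = T₁(P₂/P₁ − 1) = 507·(194/138 − 1) = 205.7 K.
ΔU = (0.36)(20.79)(205.7) = 1539 J.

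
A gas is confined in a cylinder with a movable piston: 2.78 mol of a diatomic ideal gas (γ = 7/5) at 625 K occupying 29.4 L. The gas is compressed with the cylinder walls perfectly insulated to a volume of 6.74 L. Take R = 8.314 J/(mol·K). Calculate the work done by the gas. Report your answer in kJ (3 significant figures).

Adiabatic: TV^(γ−1) = const with γ = 7/5.
T₂ = T₁ (V₁/V₂)^(γ−1) = 625 × (29.4/6.74)^0.4 = 625 × 1.802 = 1127 K.
W_by = nCᵥ(T₁ − T₂) = (2.78)(20.79)(625 − 1127) = -28981 J.

W ≈ -29.0 kJ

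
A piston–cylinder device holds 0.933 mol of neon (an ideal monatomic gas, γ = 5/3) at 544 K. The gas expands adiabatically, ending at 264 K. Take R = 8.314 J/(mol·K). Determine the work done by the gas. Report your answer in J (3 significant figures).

Adiabatic ⇒ Q = 0, so W_by = −ΔU = nCᵥ(T₁ − T₂).
Cᵥ = 3R/2 = 12.47 J/(mol·K).
W = (0.933)(12.47)(544 − 264) = 3258 J.

W ≈ 3260 J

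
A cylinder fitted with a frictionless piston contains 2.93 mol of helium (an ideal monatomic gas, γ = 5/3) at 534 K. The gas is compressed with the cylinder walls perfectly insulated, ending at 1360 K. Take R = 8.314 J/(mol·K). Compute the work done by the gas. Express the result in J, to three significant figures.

Adiabatic ⇒ Q = 0, so W_by = −ΔU = nCᵥ(T₁ − T₂).
Cᵥ = 3R/2 = 12.47 J/(mol·K).
W = (2.93)(12.47)(534 − 1360) = -30182 J.

W ≈ -30200 J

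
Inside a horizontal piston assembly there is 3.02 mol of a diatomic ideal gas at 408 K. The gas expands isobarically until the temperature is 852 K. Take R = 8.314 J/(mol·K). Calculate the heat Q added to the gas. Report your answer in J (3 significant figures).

Isobaric: W = nRΔT = (3.02)(8.314)(444) = 11148 J.
ΔU = nCᵥΔT with Cᵥ = 5R/2: ΔU = (3.02)(20.79)(444) = 27870 J.
Q = ΔU + W = 27870 + 11148 = 39018 J.

Q ≈ 39000 J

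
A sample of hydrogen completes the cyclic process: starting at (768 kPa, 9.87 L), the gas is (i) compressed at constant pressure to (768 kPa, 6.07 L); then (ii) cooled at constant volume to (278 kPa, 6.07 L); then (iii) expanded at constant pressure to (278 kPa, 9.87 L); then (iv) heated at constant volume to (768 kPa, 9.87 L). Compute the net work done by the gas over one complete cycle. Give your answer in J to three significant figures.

Constant-volume legs do no work.
W(i) = (768)(6.07 − 9.87) = -2918 J; W(iii) = (278)(9.87 − 6.07) = 1056 J.
W_net = -2918 + 1056 = -1862 J (the counter-clockwise enclosed area).

W_net ≈ -1860 J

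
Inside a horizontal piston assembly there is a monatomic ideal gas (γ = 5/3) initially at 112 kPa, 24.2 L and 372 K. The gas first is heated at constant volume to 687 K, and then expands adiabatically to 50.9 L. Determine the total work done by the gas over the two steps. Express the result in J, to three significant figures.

W_total ≈ 2930 J

Step 1 (isochoric): W = 0 (constant volume).
After step 1: P = 206.8 kPa (V unchanged).
Step 2 (adiabatic): W = (P₁V₁ − P₂V₂)/(γ−1) = (5005 − 3049)/0.667 = 2935 J.
W_total = 0 + 2935 = 2935 J.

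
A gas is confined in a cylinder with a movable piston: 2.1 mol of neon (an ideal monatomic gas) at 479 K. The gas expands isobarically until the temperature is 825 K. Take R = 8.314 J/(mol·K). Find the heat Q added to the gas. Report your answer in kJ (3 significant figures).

Q ≈ 15.1 kJ

Isobaric: W = nRΔT = (2.1)(8.314)(346) = 6041 J.
ΔU = nCᵥΔT with Cᵥ = 3R/2: ΔU = (2.1)(12.47)(346) = 9061 J.
Q = ΔU + W = 9061 + 6041 = 15102 J.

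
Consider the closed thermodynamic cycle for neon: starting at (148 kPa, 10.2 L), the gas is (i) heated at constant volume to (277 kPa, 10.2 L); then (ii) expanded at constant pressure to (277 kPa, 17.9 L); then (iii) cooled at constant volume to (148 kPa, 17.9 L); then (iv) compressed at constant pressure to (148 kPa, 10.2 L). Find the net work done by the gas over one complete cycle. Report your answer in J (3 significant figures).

W_net ≈ 993 J

Constant-volume legs do no work.
W(ii) = (277)(17.9 − 10.2) = 2133 J; W(iv) = (148)(10.2 − 17.9) = -1140 J.
W_net = 2133 − 1140 = 993.3 J (the clockwise enclosed area).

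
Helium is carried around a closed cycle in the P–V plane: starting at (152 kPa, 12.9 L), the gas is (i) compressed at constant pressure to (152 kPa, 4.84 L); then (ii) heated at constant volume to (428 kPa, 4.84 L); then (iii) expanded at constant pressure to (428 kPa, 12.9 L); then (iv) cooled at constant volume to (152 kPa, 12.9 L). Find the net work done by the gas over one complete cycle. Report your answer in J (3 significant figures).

Constant-volume legs do no work.
W(i) = (152)(4.84 − 12.9) = -1225 J; W(iii) = (428)(12.9 − 4.84) = 3450 J.
W_net = -1225 + 3450 = 2225 J (the clockwise enclosed area).

W_net ≈ 2220 J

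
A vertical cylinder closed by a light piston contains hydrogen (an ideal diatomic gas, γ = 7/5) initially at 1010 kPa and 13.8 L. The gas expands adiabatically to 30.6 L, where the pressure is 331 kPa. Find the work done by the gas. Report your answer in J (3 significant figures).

W ≈ 9520 J

Adiabatic: W = (P₁V₁ − P₂V₂)/(γ − 1) with γ = 7/5.
P₁V₁ = 13938 J, P₂V₂ = 10129 J.
W = (13938 − 10129) / 0.4 = 9524 J.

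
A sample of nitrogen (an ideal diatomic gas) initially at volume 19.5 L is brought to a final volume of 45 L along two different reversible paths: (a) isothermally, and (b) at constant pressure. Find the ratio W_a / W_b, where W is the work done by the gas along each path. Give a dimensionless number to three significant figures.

W_a / W_b ≈ 0.639

Path (a) isothermal: W = P₁V₁ ln(V₂/V₁) → W_a/(P₁V₁) = 0.8362.
Path (b) isobaric: W = P₁(V₂ − V₁) → W_b/(P₁V₁) = 1.308.
W_a / W_b = 0.8362 / 1.308 = 0.6395.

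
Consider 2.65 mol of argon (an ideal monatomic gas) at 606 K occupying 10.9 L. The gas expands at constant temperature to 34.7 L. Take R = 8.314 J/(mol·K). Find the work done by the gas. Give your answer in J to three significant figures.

W ≈ 15500 J

Isothermal: W = nRT ln(V₂/V₁).
W = (2.65)(8.314)(606) × ln(34.7/10.9)
  = 13351 × 1.158
W_by_gas = 15461 J.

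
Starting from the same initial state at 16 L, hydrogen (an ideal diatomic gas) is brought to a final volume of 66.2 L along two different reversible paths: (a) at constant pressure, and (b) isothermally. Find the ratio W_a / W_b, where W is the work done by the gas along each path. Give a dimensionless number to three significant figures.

Path (a) isobaric: W = P₁(V₂ − V₁) → W_a/(P₁V₁) = 3.138.
Path (b) isothermal: W = P₁V₁ ln(V₂/V₁) → W_b/(P₁V₁) = 1.42.
W_a / W_b = 3.138 / 1.42 = 2.209.

W_a / W_b ≈ 2.21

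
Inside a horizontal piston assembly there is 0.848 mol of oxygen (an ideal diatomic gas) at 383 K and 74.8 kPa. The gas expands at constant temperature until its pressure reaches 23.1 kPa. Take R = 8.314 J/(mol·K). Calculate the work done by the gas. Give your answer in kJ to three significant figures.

W ≈ 3.17 kJ

Isothermal process: W = nRT ln(V₂/V₁) = nRT ln(P₁/P₂).
W = (0.848)(8.314)(383) × ln(74.8/23.1)
  = 2700 × ln(3.238) = 2700 × 1.175
W_by_gas = 3173 J.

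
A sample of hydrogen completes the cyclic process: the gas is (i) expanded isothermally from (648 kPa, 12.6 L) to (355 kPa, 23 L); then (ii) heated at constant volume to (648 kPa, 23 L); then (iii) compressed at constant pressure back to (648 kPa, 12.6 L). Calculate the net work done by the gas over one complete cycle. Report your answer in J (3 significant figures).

Leg (i): W = PᵢVᵢ ln(V_f/Vᵢ) = (8165) ln(23/12.6) = 4914 J.
Leg (ii): W = 0.
Leg (iii): W = PΔV = (648)(12.6 − 23) = -6739 J.
W_net = 4914 − 6739 = -1826 J.

W_net ≈ -1830 J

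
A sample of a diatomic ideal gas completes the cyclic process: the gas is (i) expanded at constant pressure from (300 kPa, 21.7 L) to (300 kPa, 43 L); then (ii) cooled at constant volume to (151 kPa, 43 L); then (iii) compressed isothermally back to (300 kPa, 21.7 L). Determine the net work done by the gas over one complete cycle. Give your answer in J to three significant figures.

Leg (i): W = PΔV = (300)(43 − 21.7) = 6390 J.
Leg (ii): W = 0.
Leg (iii): W = PᵢVᵢ ln(V_f/Vᵢ) = (6493) ln(21.7/43) = -4440 J.
W_net = 6390 − 4440 = 1950 J.

W_net ≈ 1950 J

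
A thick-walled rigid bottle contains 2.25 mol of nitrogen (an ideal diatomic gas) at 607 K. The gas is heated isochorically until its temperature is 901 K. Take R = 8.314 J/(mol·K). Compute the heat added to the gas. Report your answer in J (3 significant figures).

Q ≈ 13700 J

Constant volume ⇒ W = 0, so Q = ΔU = nCᵥΔT with Cᵥ = 5R/2 = 20.79 J/(mol·K).
ΔU = (2.25)(20.79)(901 − 607) = 13749 J.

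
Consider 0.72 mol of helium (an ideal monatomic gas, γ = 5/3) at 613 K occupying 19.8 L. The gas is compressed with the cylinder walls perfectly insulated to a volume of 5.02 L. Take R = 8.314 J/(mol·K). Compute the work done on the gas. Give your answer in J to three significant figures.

Adiabatic: TV^(γ−1) = const with γ = 5/3.
T₂ = T₁ (V₁/V₂)^(γ−1) = 613 × (19.8/5.02)^0.667 = 613 × 2.496 = 1530 K.
W_by = nCᵥ(T₁ − T₂) = (0.72)(12.47)(613 − 1530) = -8236 J.
Work on gas = −W_by = 8236 J.

W ≈ 8240 J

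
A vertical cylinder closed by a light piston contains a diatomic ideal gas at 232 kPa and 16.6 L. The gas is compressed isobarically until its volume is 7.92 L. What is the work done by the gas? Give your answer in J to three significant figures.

Isobaric: W = P ΔV.
W = (232 kPa)(7.92 − 16.6 L) = (232)(-8.68) = -2014 J.

W ≈ -2010 J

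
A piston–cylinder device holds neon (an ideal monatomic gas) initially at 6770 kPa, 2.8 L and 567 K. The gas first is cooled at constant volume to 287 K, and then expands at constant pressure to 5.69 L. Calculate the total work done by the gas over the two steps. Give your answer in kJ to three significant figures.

Step 1 (isochoric): W = 0 (constant volume).
After step 1: P = 3427 kPa (V unchanged).
Step 2 (isobaric): W = PΔV = (3427 kPa)(5.69 − 2.8 L) = 9903 J.
W_total = 0 + 9903 = 9903 J.

W_total ≈ 9.90 kJ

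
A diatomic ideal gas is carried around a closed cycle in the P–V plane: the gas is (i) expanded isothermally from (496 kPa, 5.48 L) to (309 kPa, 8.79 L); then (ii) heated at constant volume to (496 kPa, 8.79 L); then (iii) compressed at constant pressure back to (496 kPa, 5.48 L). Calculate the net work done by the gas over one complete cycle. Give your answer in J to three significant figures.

W_net ≈ -357 J

Leg (i): W = PᵢVᵢ ln(V_f/Vᵢ) = (2718) ln(8.79/5.48) = 1284 J.
Leg (ii): W = 0.
Leg (iii): W = PΔV = (496)(5.48 − 8.79) = -1642 J.
W_net = 1284 − 1642 = -357.4 J.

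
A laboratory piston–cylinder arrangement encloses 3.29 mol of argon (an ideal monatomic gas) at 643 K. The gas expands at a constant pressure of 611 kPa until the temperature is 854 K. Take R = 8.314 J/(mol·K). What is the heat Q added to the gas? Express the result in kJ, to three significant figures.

Q ≈ 14.4 kJ

Isobaric: W = nRΔT = (3.29)(8.314)(211) = 5771 J.
ΔU = nCᵥΔT with Cᵥ = 3R/2: ΔU = (3.29)(12.47)(211) = 8657 J.
Q = ΔU + W = 8657 + 5771 = 14429 J.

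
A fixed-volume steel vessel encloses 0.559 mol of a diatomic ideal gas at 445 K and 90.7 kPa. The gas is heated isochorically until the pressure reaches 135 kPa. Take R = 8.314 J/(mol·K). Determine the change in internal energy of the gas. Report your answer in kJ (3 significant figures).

Constant volume ⇒ W = 0, so Q = ΔU = nCᵥΔT with Cᵥ = 5R/2 = 20.79 J/(mol·K).
At constant V, T₂/T₁ = P₂/P₁ ⇒ ΔT = T₁(P₂/P₁ − 1) = 445·(135/90.7 − 1) = 217.3 K.
ΔU = (0.559)(20.79)(217.3) = 2525 J.

ΔU ≈ 2.53 kJ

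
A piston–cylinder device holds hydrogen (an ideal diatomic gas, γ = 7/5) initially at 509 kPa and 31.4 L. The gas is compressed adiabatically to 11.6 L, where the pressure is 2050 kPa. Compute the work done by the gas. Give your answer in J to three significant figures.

W ≈ -19500 J

Adiabatic: W = (P₁V₁ − P₂V₂)/(γ − 1) with γ = 7/5.
P₁V₁ = 15983 J, P₂V₂ = 23780 J.
W = (15983 − 23780) / 0.4 = -19494 J.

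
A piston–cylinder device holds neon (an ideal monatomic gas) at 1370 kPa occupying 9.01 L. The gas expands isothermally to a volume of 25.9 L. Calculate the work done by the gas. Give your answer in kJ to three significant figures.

Isothermal: W = nRT ln(V₂/V₁) = P₁V₁ ln(V₂/V₁).
P₁V₁ = (1370 kPa)(9.01 L) = 12344 J.
W = 12344 × ln(25.9/9.01) = 12344 × 1.056
W_by_gas = 13034 J.

W ≈ 13.0 kJ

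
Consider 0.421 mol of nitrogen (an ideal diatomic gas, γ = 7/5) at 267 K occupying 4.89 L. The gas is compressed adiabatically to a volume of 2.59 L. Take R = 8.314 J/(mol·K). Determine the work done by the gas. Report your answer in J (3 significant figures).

W ≈ -676 J

Adiabatic: TV^(γ−1) = const with γ = 7/5.
T₂ = T₁ (V₁/V₂)^(γ−1) = 267 × (4.89/2.59)^0.4 = 267 × 1.289 = 344.3 K.
W_by = nCᵥ(T₁ − T₂) = (0.421)(20.79)(267 − 344.3) = -676.3 J.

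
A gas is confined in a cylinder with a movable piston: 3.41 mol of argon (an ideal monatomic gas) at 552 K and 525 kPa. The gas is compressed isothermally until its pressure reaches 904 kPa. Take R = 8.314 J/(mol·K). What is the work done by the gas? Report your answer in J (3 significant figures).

W ≈ -8500 J

Isothermal process: W = nRT ln(V₂/V₁) = nRT ln(P₁/P₂).
W = (3.41)(8.314)(552) × ln(525/904)
  = 15650 × ln(0.5808) = 15650 × -0.5434
W_by_gas = -8504 J.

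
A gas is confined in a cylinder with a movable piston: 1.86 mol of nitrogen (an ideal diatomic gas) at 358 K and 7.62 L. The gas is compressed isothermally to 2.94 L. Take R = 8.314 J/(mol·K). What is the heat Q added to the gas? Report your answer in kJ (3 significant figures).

Isothermal ⇒ ΔU = 0, so Q = W = nRT ln(V₂/V₁).
Q = (1.86)(8.314)(358) ln(2.94/7.62) = 5536 × -0.9524 = -5272 J.

Q ≈ -5.27 kJ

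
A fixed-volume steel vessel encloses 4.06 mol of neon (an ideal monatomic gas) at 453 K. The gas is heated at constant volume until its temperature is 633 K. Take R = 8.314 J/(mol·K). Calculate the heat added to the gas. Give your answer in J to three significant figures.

Constant volume ⇒ W = 0, so Q = ΔU = nCᵥΔT with Cᵥ = 3R/2 = 12.47 J/(mol·K).
ΔU = (4.06)(12.47)(633 − 453) = 9114 J.

Q ≈ 9110 J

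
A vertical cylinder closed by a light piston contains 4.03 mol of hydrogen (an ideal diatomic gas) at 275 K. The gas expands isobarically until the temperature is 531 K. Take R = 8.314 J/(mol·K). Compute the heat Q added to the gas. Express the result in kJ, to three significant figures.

Q ≈ 30.0 kJ

Isobaric: W = nRΔT = (4.03)(8.314)(256) = 8577 J.
ΔU = nCᵥΔT with Cᵥ = 5R/2: ΔU = (4.03)(20.79)(256) = 21443 J.
Q = ΔU + W = 21443 + 8577 = 30021 J.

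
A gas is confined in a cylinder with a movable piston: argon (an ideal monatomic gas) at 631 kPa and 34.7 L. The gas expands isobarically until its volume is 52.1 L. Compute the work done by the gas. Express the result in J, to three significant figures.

W ≈ 11000 J

Isobaric: W = P ΔV.
W = (631 kPa)(52.1 − 34.7 L) = (631)(17.4) = 10979 J.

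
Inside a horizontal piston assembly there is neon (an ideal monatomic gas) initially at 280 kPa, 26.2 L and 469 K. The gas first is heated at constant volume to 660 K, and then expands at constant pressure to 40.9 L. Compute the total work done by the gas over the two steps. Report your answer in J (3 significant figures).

Step 1 (isochoric): W = 0 (constant volume).
After step 1: P = 394 kPa (V unchanged).
Step 2 (isobaric): W = PΔV = (394 kPa)(40.9 − 26.2 L) = 5792 J.
W_total = 0 + 5792 = 5792 J.

W_total ≈ 5790 J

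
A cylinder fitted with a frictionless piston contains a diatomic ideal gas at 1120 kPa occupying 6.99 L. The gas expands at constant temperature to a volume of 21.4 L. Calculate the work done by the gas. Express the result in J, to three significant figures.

Isothermal: W = nRT ln(V₂/V₁) = P₁V₁ ln(V₂/V₁).
P₁V₁ = (1120 kPa)(6.99 L) = 7829 J.
W = 7829 × ln(21.4/6.99) = 7829 × 1.119
W_by_gas = 8760 J.

W ≈ 8760 J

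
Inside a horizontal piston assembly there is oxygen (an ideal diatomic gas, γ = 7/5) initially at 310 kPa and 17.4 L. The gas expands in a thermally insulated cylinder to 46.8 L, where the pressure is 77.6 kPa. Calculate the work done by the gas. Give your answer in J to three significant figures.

Adiabatic: W = (P₁V₁ − P₂V₂)/(γ − 1) with γ = 7/5.
P₁V₁ = 5394 J, P₂V₂ = 3632 J.
W = (5394 − 3632) / 0.4 = 4406 J.

W ≈ 4410 J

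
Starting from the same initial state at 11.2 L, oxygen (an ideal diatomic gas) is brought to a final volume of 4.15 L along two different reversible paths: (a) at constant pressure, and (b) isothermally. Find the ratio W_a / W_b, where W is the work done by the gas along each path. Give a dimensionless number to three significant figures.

Path (a) isobaric: W = P₁(V₂ − V₁) → W_a/(P₁V₁) = -0.6295.
Path (b) isothermal: W = P₁V₁ ln(V₂/V₁) → W_b/(P₁V₁) = -0.9928.
W_a / W_b = -0.6295 / -0.9928 = 0.634.

W_a / W_b ≈ 0.634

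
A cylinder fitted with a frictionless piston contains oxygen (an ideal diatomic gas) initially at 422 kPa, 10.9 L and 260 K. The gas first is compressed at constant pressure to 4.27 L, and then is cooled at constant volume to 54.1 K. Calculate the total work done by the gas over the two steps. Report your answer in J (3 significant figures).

W_total ≈ -2800 J

Step 1 (isobaric): W = PΔV = (422 kPa)(4.27 − 10.9 L) = -2798 J.
Step 2 (isochoric): W = 0 (constant volume).
W_total = -2798 + 0 = -2798 J.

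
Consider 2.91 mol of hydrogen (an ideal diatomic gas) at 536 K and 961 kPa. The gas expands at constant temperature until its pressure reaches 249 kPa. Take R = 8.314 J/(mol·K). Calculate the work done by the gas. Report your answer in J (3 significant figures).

W ≈ 17500 J

Isothermal process: W = nRT ln(V₂/V₁) = nRT ln(P₁/P₂).
W = (2.91)(8.314)(536) × ln(961/249)
  = 12968 × ln(3.859) = 12968 × 1.351
W_by_gas = 17513 J.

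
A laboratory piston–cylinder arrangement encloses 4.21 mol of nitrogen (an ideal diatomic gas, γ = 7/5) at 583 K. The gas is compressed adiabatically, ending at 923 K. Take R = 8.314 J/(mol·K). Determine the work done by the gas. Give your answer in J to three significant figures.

Adiabatic ⇒ Q = 0, so W_by = −ΔU = nCᵥ(T₁ − T₂).
Cᵥ = 5R/2 = 20.79 J/(mol·K).
W = (4.21)(20.79)(583 − 923) = -29752 J.

W ≈ -29800 J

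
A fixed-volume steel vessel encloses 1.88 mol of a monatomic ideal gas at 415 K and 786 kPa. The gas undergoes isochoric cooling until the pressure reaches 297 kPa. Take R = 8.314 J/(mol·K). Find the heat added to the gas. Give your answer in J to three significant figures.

Constant volume ⇒ W = 0, so Q = ΔU = nCᵥΔT with Cᵥ = 3R/2 = 12.47 J/(mol·K).
At constant V, T₂/T₁ = P₂/P₁ ⇒ ΔT = T₁(P₂/P₁ − 1) = 415·(297/786 − 1) = -258.2 K.
ΔU = (1.88)(12.47)(-258.2) = -6053 J.

Q ≈ -6050 J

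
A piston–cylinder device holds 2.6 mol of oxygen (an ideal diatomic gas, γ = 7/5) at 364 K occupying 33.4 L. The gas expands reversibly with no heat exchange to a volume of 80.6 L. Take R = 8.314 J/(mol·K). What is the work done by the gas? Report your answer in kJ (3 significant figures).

W ≈ 5.84 kJ

Adiabatic: TV^(γ−1) = const with γ = 7/5.
T₂ = T₁ (V₁/V₂)^(γ−1) = 364 × (33.4/80.6)^0.4 = 364 × 0.703 = 255.9 K.
W_by = nCᵥ(T₁ − T₂) = (2.6)(20.79)(364 − 255.9) = 5842 J.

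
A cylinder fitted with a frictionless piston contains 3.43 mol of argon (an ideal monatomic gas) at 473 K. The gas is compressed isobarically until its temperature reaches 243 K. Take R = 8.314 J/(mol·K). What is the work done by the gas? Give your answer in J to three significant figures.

W ≈ -6560 J

Isobaric: W = P ΔV = nR ΔT.
W = (3.43)(8.314)(243 − 473) = -6559 J.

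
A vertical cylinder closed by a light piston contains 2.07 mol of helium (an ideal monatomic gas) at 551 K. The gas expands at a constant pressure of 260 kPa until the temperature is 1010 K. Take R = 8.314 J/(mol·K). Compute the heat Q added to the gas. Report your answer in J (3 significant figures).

Q ≈ 19700 J

Isobaric: W = nRΔT = (2.07)(8.314)(459) = 7899 J.
ΔU = nCᵥΔT with Cᵥ = 3R/2: ΔU = (2.07)(12.47)(459) = 11849 J.
Q = ΔU + W = 11849 + 7899 = 19748 J.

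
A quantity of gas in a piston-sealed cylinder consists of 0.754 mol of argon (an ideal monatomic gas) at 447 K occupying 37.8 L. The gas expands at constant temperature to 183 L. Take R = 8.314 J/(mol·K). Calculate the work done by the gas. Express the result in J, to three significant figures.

Isothermal: W = nRT ln(V₂/V₁).
W = (0.754)(8.314)(447) × ln(183/37.8)
  = 2802 × 1.577
W_by_gas = 4419 J.

W ≈ 4420 J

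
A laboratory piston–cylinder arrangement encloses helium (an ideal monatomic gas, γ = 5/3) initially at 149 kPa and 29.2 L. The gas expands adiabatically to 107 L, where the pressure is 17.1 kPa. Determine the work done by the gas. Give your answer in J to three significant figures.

Adiabatic: W = (P₁V₁ − P₂V₂)/(γ − 1) with γ = 5/3.
P₁V₁ = 4351 J, P₂V₂ = 1830 J.
W = (4351 − 1830) / 0.6667 = 3782 J.

W ≈ 3780 J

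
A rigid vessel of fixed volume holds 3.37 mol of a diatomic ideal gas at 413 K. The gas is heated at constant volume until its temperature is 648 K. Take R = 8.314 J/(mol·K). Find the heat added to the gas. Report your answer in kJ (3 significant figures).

Constant volume ⇒ W = 0, so Q = ΔU = nCᵥΔT with Cᵥ = 5R/2 = 20.79 J/(mol·K).
ΔU = (3.37)(20.79)(648 − 413) = 16461 J.

Q ≈ 16.5 kJ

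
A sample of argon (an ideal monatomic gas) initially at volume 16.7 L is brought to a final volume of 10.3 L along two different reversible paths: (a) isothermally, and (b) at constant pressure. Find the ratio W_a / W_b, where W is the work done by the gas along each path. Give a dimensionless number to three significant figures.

Path (a) isothermal: W = P₁V₁ ln(V₂/V₁) → W_a/(P₁V₁) = -0.4833.
Path (b) isobaric: W = P₁(V₂ − V₁) → W_b/(P₁V₁) = -0.3832.
W_a / W_b = -0.4833 / -0.3832 = 1.261.

W_a / W_b ≈ 1.26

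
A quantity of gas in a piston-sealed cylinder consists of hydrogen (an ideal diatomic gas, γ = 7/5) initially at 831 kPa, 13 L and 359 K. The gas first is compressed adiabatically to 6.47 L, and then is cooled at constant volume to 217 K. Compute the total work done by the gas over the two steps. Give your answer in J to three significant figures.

W_total ≈ -8700 J

Step 1 (adiabatic): W = (P₁V₁ − P₂V₂)/(γ−1) = (10803 − 14281)/0.4 = -8695 J.
Step 2 (isochoric): W = 0 (constant volume).
W_total = -8695 + 0 = -8695 J.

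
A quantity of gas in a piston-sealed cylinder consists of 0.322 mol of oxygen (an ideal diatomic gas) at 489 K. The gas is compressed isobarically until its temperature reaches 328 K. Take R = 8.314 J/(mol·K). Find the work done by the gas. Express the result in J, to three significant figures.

W ≈ -431 J

Isobaric: W = P ΔV = nR ΔT.
W = (0.322)(8.314)(328 − 489) = -431 J.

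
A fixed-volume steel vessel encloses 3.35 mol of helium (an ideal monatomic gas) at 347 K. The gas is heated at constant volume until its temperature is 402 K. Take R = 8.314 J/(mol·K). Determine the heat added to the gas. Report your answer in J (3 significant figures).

Constant volume ⇒ W = 0, so Q = ΔU = nCᵥΔT with Cᵥ = 3R/2 = 12.47 J/(mol·K).
ΔU = (3.35)(12.47)(402 − 347) = 2298 J.

Q ≈ 2300 J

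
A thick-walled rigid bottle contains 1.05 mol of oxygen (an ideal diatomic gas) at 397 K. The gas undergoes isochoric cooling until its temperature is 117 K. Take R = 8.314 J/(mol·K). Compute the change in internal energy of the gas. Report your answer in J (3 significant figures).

Constant volume ⇒ W = 0, so Q = ΔU = nCᵥΔT with Cᵥ = 5R/2 = 20.79 J/(mol·K).
ΔU = (1.05)(20.79)(117 − 397) = -6111 J.

ΔU ≈ -6110 J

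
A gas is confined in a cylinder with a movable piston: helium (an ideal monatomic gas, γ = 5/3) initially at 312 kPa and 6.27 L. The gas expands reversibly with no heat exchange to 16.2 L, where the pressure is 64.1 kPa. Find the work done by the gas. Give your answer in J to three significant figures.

W ≈ 1380 J

Adiabatic: W = (P₁V₁ − P₂V₂)/(γ − 1) with γ = 5/3.
P₁V₁ = 1956 J, P₂V₂ = 1038 J.
W = (1956 − 1038) / 0.6667 = 1377 J.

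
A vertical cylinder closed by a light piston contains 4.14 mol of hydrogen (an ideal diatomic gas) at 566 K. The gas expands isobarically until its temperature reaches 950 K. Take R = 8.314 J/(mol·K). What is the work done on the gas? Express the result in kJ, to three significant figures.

Isobaric: W = P ΔV = nR ΔT.
W = (4.14)(8.314)(950 − 566) = 13217 J.
Work on gas = −W_by = -13217 J.

W ≈ -13.2 kJ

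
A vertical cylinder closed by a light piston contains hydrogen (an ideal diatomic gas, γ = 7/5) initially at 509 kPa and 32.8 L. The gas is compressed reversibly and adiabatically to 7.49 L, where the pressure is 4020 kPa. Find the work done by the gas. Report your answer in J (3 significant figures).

W ≈ -33500 J

Adiabatic: W = (P₁V₁ − P₂V₂)/(γ − 1) with γ = 7/5.
P₁V₁ = 16695 J, P₂V₂ = 30110 J.
W = (16695 − 30110) / 0.4 = -33537 J.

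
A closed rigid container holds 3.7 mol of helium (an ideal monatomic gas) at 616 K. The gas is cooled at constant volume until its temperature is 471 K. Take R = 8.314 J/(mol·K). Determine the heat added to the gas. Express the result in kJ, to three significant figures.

Q ≈ -6.69 kJ

Constant volume ⇒ W = 0, so Q = ΔU = nCᵥΔT with Cᵥ = 3R/2 = 12.47 J/(mol·K).
ΔU = (3.7)(12.47)(471 − 616) = -6691 J.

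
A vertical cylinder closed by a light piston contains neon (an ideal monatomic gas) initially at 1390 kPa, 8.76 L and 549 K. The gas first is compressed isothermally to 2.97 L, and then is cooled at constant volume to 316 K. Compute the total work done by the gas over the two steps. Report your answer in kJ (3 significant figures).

Step 1 (isothermal): W = P₁V₁ ln(V₂/V₁) = (12176) ln(2.97/8.76) = -13170 J.
Step 2 (isochoric): W = 0 (constant volume).
W_total = -13170 + 0 = -13170 J.

W_total ≈ -13.2 kJ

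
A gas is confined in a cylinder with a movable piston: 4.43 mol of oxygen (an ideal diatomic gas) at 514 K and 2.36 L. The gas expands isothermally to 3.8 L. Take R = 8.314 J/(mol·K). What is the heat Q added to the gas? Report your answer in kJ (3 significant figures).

Isothermal ⇒ ΔU = 0, so Q = W = nRT ln(V₂/V₁).
Q = (4.43)(8.314)(514) ln(3.8/2.36) = 18931 × 0.4763 = 9018 J.

Q ≈ 9.02 kJ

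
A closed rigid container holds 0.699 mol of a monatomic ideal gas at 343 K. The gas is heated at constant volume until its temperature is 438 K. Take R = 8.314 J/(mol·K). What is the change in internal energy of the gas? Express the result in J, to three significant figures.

ΔU ≈ 828 J

Constant volume ⇒ W = 0, so Q = ΔU = nCᵥΔT with Cᵥ = 3R/2 = 12.47 J/(mol·K).
ΔU = (0.699)(12.47)(438 − 343) = 828.1 J.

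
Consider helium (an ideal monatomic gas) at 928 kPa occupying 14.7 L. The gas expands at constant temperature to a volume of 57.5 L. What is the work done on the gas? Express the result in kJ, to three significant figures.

Isothermal: W = nRT ln(V₂/V₁) = P₁V₁ ln(V₂/V₁).
P₁V₁ = (928 kPa)(14.7 L) = 13642 J.
W = 13642 × ln(57.5/14.7) = 13642 × 1.364
W_by_gas = 18606 J; work on gas = −W_by = -18606 J.

W ≈ -18.6 kJ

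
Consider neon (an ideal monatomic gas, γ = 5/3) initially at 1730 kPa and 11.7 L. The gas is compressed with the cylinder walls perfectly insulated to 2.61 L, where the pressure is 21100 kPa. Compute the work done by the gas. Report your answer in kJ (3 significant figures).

Adiabatic: W = (P₁V₁ − P₂V₂)/(γ − 1) with γ = 5/3.
P₁V₁ = 20241 J, P₂V₂ = 55071 J.
W = (20241 − 55071) / 0.6667 = -52245 J.

W ≈ -52.2 kJ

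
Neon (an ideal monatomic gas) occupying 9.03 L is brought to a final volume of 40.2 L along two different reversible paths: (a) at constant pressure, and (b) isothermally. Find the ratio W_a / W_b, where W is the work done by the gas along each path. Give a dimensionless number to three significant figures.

Path (a) isobaric: W = P₁(V₂ − V₁) → W_a/(P₁V₁) = 3.452.
Path (b) isothermal: W = P₁V₁ ln(V₂/V₁) → W_b/(P₁V₁) = 1.493.
W_a / W_b = 3.452 / 1.493 = 2.312.

W_a / W_b ≈ 2.31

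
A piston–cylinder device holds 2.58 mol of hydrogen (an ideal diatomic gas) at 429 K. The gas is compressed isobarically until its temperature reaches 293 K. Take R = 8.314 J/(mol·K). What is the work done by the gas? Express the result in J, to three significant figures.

W ≈ -2920 J

Isobaric: W = P ΔV = nR ΔT.
W = (2.58)(8.314)(293 − 429) = -2917 J.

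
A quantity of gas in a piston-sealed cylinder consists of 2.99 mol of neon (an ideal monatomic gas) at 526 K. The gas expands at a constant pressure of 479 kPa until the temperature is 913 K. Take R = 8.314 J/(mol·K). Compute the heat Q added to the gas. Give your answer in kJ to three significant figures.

Isobaric: W = nRΔT = (2.99)(8.314)(387) = 9620 J.
ΔU = nCᵥΔT with Cᵥ = 3R/2: ΔU = (2.99)(12.47)(387) = 14431 J.
Q = ΔU + W = 14431 + 9620 = 24051 J.

Q ≈ 24.1 kJ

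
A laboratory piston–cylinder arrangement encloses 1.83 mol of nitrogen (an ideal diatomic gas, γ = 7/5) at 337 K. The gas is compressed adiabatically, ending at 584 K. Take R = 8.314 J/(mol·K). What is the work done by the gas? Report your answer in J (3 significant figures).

W ≈ -9400 J

Adiabatic ⇒ Q = 0, so W_by = −ΔU = nCᵥ(T₁ − T₂).
Cᵥ = 5R/2 = 20.79 J/(mol·K).
W = (1.83)(20.79)(337 − 584) = -9395 J.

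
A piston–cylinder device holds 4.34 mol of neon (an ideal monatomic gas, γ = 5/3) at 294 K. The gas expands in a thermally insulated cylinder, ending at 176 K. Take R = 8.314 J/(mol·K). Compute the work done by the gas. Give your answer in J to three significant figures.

W ≈ 6390 J

Adiabatic ⇒ Q = 0, so W_by = −ΔU = nCᵥ(T₁ − T₂).
Cᵥ = 3R/2 = 12.47 J/(mol·K).
W = (4.34)(12.47)(294 − 176) = 6387 J.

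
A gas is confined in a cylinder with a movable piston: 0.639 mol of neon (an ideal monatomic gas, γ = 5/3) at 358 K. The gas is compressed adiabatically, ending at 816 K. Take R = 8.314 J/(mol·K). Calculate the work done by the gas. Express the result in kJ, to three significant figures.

Adiabatic ⇒ Q = 0, so W_by = −ΔU = nCᵥ(T₁ − T₂).
Cᵥ = 3R/2 = 12.47 J/(mol·K).
W = (0.639)(12.47)(358 − 816) = -3650 J.

W ≈ -3.65 kJ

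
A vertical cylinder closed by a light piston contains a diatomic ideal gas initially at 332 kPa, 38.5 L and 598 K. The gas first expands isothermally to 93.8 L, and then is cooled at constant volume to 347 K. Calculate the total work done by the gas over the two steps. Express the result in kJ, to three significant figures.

Step 1 (isothermal): W = P₁V₁ ln(V₂/V₁) = (12782) ln(93.8/38.5) = 11382 J.
Step 2 (isochoric): W = 0 (constant volume).
W_total = 11382 + 0 = 11382 J.

W_total ≈ 11.4 kJ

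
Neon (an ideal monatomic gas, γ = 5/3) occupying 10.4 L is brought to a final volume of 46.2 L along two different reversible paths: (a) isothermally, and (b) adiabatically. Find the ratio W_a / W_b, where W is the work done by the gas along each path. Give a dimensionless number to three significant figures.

W_a / W_b ≈ 1.58

Path (a) isothermal: W = P₁V₁ ln(V₂/V₁) → W_a/(P₁V₁) = 1.491.
Path (b) adiabatic: W = P₁V₁(1 − (V₁/V₂)^(γ−1))/(γ−1) → W_b/(P₁V₁) = 0.9449.
W_a / W_b = 1.491 / 0.9449 = 1.578.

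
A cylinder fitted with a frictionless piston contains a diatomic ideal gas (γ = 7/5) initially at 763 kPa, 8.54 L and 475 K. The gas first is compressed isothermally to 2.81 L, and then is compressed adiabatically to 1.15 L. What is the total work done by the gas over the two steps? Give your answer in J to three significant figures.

Step 1 (isothermal): W = P₁V₁ ln(V₂/V₁) = (6516) ln(2.81/8.54) = -7243 J.
After step 1: P = 2319 kPa, V = 2.81 L, T = 475 K.
Step 2 (adiabatic): W = (P₁V₁ − P₂V₂)/(γ−1) = (6516 − 9315)/0.4 = -6998 J.
W_total = -7243 − 6998 = -14241 J.

W_total ≈ -14200 J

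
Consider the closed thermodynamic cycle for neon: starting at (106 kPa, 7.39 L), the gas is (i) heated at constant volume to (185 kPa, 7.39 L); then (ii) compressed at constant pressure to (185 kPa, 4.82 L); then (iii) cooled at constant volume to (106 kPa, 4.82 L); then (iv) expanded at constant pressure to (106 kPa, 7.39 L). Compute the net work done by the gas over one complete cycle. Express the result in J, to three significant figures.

Constant-volume legs do no work.
W(ii) = (185)(4.82 − 7.39) = -475.4 J; W(iv) = (106)(7.39 − 4.82) = 272.4 J.
W_net = -475.4 + 272.4 = -203 J (the counter-clockwise enclosed area).

W_net ≈ -203 J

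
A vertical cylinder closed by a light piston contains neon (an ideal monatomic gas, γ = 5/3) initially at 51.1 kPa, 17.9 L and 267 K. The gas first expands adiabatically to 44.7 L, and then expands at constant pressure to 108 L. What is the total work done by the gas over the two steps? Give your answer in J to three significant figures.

Step 1 (adiabatic): W = (P₁V₁ − P₂V₂)/(γ−1) = (914.7 − 496.9)/0.667 = 626.6 J.
After step 1: P = 11.12 kPa, V = 44.7 L, T = 145.1 K.
Step 2 (isobaric): W = PΔV = (11.12 kPa)(108 − 44.7 L) = 703.7 J.
W_total = 626.6 + 703.7 = 1330 J.

W_total ≈ 1330 J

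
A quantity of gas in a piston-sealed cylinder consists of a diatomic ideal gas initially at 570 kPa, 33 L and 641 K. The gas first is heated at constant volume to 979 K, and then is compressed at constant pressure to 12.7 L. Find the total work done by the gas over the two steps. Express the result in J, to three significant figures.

Step 1 (isochoric): W = 0 (constant volume).
After step 1: P = 870.6 kPa (V unchanged).
Step 2 (isobaric): W = PΔV = (870.6 kPa)(12.7 − 33 L) = -17672 J.
W_total = 0 − 17672 = -17672 J.

W_total ≈ -17700 J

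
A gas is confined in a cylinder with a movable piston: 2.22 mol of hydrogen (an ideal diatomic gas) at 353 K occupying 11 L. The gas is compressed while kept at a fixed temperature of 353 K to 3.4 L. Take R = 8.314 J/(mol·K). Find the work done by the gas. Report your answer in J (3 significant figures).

W ≈ -7650 J

Isothermal: W = nRT ln(V₂/V₁).
W = (2.22)(8.314)(353) × ln(3.4/11)
  = 6515 × -1.174
W_by_gas = -7650 J.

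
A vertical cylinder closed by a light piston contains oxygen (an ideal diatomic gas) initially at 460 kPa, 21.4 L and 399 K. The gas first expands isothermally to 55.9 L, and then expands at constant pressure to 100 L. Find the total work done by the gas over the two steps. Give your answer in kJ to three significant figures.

Step 1 (isothermal): W = P₁V₁ ln(V₂/V₁) = (9844) ln(55.9/21.4) = 9452 J.
After step 1: P = 176.1 kPa, V = 55.9 L, T = 399 K.
Step 2 (isobaric): W = PΔV = (176.1 kPa)(100 − 55.9 L) = 7766 J.
W_total = 9452 + 7766 = 17218 J.

W_total ≈ 17.2 kJ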